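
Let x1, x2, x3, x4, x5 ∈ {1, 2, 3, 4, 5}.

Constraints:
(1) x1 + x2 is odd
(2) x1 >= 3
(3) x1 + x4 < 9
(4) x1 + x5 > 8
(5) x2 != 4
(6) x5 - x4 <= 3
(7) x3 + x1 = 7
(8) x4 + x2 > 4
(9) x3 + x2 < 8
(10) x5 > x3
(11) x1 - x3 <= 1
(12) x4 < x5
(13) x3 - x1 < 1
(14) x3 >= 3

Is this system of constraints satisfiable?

Try x1 = 4, x2 = 3, x3 = 3, x4 = 3, x5 = 5.
Check constraint 3: x1 + x4 = 7; constraint 4: x1 + x5 = 9; constraint 6: x5 - x4 = 2. The remaining constraints are straightforward to verify.

Satisfiable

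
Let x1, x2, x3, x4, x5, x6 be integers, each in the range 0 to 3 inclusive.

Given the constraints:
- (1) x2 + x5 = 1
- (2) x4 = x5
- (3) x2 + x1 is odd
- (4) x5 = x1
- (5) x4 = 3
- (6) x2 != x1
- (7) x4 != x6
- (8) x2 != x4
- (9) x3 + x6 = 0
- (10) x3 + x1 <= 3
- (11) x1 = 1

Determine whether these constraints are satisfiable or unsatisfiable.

Constraint 5 fixes x4 = 3 and constraint 11 fixes x1 = 1. Constraints 2 and 4 give x4 = x5 = x1, so x4 = x1. But 3 ≠ 1 — contradiction.

Unsatisfiable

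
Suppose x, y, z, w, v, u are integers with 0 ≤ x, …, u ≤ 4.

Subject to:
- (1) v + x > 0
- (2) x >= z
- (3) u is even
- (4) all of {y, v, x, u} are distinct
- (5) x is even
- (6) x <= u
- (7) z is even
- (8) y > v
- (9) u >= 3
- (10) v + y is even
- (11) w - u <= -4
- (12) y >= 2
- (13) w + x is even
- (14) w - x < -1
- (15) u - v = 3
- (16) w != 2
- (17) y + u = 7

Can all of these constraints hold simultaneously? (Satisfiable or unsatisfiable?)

Try x = 2, y = 3, z = 0, w = 0, v = 1, u = 4.
Check constraint 1: v + x = 3; constraint 11: w - u = -4. The remaining constraints are straightforward to verify.

Satisfiable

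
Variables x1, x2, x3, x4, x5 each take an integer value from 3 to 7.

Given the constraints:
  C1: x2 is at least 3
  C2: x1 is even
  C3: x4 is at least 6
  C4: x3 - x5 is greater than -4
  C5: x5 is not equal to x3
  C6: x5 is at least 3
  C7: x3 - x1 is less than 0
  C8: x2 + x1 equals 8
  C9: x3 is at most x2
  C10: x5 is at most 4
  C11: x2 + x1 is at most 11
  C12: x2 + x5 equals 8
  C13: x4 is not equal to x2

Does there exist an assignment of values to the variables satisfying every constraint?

Satisfiable

Try x1 = 4, x2 = 4, x3 = 3, x4 = 6, x5 = 4.
Check constraint 4: x3 - x5 = -1; constraint 7: x3 - x1 = -1; constraint 8: x2 + x1 = 8. The remaining constraints are straightforward to verify.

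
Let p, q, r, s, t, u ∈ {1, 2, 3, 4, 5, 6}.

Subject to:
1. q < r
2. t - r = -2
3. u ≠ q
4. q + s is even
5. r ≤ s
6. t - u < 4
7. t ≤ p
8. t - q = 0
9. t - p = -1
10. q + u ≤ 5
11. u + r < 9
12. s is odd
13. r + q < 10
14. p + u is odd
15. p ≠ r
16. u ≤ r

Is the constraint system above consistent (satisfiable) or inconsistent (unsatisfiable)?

The assignment p = 4, q = 3, r = 5, s = 5, t = 3, u = 1 works:
  constraint 2 holds since t - r = -2.
  constraint 6 holds since t - u = 2.
The rest check out directly.

Satisfiable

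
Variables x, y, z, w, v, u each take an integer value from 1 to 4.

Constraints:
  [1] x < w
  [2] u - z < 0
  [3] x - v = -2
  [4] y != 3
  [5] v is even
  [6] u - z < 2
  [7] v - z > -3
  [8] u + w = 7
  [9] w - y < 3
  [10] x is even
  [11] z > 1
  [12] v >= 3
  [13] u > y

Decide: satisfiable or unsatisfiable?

Satisfiable

Setting (x, y, z, w, v, u) = (2, 2, 4, 4, 4, 3) satisfies everything: constraint 2: u - z = -1; constraint 3: x - v = -2, and the others follow.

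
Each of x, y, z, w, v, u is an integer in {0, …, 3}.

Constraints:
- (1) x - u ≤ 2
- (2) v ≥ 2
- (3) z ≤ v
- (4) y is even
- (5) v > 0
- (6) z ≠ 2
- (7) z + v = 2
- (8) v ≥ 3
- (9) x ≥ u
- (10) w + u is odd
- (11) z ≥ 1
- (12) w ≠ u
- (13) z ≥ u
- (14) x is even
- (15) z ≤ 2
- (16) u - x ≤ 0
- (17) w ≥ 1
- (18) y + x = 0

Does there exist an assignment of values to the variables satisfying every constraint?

From constraint 11: z ≥ 1. From constraint 8: v ≥ 3. Hence z + v ≥ 4. But constraint 7 requires z + v = 2, and 2 < 4. Contradiction.

Unsatisfiable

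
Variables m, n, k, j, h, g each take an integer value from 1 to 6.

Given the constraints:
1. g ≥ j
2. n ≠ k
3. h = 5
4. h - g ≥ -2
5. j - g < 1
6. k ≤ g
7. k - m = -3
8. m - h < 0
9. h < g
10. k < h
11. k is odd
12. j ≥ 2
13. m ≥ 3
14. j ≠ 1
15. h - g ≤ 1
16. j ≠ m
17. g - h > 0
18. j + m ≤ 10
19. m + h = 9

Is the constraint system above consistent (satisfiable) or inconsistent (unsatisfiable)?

Satisfiable

Try m = 4, n = 6, k = 1, j = 5, h = 5, g = 6.
Check constraint 4: h - g = -1; constraint 5: j - g = -1; constraint 7: k - m = -3. The remaining constraints are straightforward to verify.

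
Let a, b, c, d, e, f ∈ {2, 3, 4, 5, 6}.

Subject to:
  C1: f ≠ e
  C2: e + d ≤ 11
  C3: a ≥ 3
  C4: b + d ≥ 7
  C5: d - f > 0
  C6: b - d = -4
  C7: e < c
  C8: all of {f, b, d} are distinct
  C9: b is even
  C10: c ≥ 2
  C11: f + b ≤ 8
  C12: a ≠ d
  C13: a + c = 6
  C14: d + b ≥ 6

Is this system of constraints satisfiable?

Satisfiable

The assignment a = 3, b = 2, c = 3, d = 6, e = 2, f = 5 works:
  constraint 2 holds since e + d = 8.
  constraint 4 holds since b + d = 8.
The rest check out directly.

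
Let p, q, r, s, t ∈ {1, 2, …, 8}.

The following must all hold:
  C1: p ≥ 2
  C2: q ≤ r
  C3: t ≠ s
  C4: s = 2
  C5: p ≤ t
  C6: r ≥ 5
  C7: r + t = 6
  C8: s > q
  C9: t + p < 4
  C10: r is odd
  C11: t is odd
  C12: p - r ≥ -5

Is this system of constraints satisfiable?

Unsatisfiable

From constraint 6: r ≥ 5. From constraints 1 and 5: t ≥ p ≥ 2. Hence r + t ≥ 7. But constraint 7 requires r + t = 6, and 6 < 7. Contradiction.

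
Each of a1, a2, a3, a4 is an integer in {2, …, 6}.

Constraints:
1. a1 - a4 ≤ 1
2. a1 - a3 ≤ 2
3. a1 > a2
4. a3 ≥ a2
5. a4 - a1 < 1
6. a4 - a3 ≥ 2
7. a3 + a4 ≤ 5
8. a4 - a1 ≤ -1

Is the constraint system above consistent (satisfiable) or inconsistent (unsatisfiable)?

Unsatisfiable

Constraints 2, 6, and 8 give a4 − a3 ≥ 2, a3 − a1 ≥ -2, a1 − a4 ≥ 1.
Adding all 3 inequalities: the left sides telescope to 0, and the right sides sum to 2 + (-2) + 1 = 1. So 0 ≥ 1, which is false.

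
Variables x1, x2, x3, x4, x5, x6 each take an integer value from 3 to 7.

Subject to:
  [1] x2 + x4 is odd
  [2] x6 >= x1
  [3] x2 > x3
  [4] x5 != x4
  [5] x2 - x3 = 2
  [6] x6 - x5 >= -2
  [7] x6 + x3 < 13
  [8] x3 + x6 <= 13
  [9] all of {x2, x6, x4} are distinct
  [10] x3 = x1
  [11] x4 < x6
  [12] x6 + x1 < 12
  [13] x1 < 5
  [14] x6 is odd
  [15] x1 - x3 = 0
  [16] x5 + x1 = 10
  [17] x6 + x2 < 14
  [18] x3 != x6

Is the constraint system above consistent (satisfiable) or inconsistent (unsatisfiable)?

Satisfiable

The assignment x1 = 3, x2 = 5, x3 = 3, x4 = 6, x5 = 7, x6 = 7 works:
  constraint 5 holds since x2 - x3 = 2.
  constraint 6 holds since x6 - x5 = 0.
The rest check out directly.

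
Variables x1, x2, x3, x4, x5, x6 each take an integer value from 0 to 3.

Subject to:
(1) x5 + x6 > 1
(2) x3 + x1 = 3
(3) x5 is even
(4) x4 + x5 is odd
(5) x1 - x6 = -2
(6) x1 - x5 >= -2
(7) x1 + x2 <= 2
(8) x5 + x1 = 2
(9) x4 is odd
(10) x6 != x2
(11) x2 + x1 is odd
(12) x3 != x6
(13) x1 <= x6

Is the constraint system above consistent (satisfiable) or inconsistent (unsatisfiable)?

Satisfiable

Take x1 = 0, x2 = 1, x3 = 3, x4 = 1, x5 = 2, x6 = 2. Then constraint 1: x5 + x6 = 4; constraint 2: x3 + x1 = 3, and every other listed constraint is also met.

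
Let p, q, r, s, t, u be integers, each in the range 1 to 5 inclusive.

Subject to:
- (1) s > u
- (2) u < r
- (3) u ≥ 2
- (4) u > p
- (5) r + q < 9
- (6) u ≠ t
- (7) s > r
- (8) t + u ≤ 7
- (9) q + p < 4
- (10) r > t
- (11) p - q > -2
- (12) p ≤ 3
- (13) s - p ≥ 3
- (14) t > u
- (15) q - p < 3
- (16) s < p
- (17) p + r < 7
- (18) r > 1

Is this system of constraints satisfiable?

Unsatisfiable

Constraints 4, 7, 10, 14, and 16 give p < u, u < t, t < r, r < s, s < p. Chaining: p < u < t < r < s < p, which forces p < p — impossible.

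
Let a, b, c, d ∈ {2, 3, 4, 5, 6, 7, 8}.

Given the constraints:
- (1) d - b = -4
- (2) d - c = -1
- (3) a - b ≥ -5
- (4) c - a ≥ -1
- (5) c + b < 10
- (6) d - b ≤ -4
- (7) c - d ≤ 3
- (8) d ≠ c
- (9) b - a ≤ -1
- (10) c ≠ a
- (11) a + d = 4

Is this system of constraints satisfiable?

Constraints 4, 6, 7, and 9 give a − b ≥ 1, b − d ≥ 4, d − c ≥ -3, c − a ≥ -1.
Adding all 4 inequalities: the left sides telescope to 0, and the right sides sum to 1 + 4 + (-3) + (-1) = 1. So 0 ≥ 1, which is false.

Unsatisfiable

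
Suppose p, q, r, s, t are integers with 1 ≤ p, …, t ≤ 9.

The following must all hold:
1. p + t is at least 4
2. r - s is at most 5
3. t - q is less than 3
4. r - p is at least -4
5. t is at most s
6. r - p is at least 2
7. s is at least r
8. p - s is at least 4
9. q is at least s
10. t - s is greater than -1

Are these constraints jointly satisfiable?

Constraints 2, 6, and 8 give r − p ≥ 2, p − s ≥ 4, s − r ≥ -5.
Adding all 3 inequalities: the left sides telescope to 0, and the right sides sum to 2 + 4 + (-5) = 1. So 0 ≥ 1, which is false.

Unsatisfiable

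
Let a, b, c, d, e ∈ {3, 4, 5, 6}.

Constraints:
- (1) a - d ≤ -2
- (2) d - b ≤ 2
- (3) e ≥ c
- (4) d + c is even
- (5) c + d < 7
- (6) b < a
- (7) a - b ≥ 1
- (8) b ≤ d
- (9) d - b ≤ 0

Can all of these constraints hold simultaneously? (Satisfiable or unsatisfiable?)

Constraints 1, 2, and 7 give d − a ≥ 2, a − b ≥ 1, b − d ≥ -2.
Adding all 3 inequalities: the left sides telescope to 0, and the right sides sum to 2 + 1 + (-2) = 1. So 0 ≥ 1, which is false.

Unsatisfiable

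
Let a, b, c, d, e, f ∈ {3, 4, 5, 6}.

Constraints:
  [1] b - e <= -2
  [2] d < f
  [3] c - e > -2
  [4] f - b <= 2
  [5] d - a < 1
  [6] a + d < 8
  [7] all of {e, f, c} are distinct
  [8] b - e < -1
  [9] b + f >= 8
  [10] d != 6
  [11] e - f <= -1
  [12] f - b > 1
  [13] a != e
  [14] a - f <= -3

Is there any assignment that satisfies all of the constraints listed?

Constraints 1, 4, and 11 give f − e ≥ 1, e − b ≥ 2, b − f ≥ -2.
Adding all 3 inequalities: the left sides telescope to 0, and the right sides sum to 1 + 2 + (-2) = 1. So 0 ≥ 1, which is false.

Unsatisfiable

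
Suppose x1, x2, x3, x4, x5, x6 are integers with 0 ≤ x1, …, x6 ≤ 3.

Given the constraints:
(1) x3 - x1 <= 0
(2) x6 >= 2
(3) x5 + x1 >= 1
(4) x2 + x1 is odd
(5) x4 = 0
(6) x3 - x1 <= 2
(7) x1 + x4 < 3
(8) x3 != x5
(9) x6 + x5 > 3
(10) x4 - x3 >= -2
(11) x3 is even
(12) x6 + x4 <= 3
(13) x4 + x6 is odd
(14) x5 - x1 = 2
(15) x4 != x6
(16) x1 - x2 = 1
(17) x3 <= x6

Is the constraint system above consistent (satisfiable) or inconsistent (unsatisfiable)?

Satisfiable

The assignment x1 = 1, x2 = 0, x3 = 0, x4 = 0, x5 = 3, x6 = 3 works:
  constraint 1 holds since x3 - x1 = -1.
  constraint 3 holds since x5 + x1 = 4.
  constraint 6 holds since x3 - x1 = -1.
The rest check out directly.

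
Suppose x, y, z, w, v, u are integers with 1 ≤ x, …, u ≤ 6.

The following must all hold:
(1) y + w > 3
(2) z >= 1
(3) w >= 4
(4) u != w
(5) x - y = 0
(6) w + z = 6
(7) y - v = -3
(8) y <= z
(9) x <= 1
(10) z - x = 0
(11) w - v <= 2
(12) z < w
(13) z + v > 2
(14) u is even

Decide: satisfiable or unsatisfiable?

Setting (x, y, z, w, v, u) = (1, 1, 1, 5, 4, 4) satisfies everything: constraint 1: y + w = 6; constraint 5: x - y = 0, and the others follow.

Satisfiable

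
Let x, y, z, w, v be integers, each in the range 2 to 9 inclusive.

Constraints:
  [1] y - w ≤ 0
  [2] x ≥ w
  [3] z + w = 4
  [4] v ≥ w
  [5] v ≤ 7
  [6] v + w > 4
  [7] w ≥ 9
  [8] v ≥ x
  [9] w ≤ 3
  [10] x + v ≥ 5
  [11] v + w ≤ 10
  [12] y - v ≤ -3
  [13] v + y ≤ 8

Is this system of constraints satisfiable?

Unsatisfiable

From constraints 2 and 7: x ≥ w and w ≥ 9, so x ≥ 9. From constraints 5 and 8: x ≤ v and v ≤ 7, so x ≤ 7. But 7 < 9, so no value of x works.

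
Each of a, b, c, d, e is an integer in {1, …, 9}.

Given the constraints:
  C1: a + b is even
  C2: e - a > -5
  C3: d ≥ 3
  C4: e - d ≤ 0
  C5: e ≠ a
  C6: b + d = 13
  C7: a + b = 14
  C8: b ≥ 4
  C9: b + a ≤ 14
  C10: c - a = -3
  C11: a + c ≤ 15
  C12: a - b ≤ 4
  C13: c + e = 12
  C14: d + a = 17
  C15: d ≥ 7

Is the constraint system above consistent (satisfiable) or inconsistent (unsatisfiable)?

Satisfiable

Setting (a, b, c, d, e) = (9, 5, 6, 8, 6) satisfies everything: constraint 2: e - a = -3; constraint 4: e - d = -2; constraint 6: b + d = 13, and the others follow.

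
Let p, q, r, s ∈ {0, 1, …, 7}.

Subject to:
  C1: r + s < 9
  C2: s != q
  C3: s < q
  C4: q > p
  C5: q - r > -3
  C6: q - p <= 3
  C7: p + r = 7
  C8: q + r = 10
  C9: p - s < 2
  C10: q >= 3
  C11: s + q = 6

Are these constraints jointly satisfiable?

Satisfiable

One satisfying assignment is p = 1, q = 4, r = 6, s = 2.
For the less obvious constraints — constraint 1: r + s = 8; constraint 5: q - r = -2; constraint 6: q - p = 3 — and the others hold by inspection.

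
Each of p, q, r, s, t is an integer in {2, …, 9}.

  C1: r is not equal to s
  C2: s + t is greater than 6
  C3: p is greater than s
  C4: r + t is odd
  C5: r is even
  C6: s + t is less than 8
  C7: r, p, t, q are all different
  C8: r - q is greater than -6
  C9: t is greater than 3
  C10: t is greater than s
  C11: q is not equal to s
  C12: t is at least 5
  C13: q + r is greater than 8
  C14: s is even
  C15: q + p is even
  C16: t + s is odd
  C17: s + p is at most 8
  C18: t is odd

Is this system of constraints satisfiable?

Satisfiable

Try p = 3, q = 7, r = 4, s = 2, t = 5.
Check constraint 2: s + t = 7; constraint 6: s + t = 7; constraint 8: r - q = -3. The remaining constraints are straightforward to verify.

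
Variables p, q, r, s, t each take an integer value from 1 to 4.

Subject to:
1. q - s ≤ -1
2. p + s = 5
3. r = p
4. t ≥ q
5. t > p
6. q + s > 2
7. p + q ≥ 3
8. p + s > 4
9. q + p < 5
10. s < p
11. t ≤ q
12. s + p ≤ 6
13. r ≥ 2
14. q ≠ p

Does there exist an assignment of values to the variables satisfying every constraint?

Constraints 1, 5, 10, and 11 give t ≤ q, q < s, s < p, p < t. Chaining: t ≤ q < s < p < t, which forces t < t — impossible.

Unsatisfiable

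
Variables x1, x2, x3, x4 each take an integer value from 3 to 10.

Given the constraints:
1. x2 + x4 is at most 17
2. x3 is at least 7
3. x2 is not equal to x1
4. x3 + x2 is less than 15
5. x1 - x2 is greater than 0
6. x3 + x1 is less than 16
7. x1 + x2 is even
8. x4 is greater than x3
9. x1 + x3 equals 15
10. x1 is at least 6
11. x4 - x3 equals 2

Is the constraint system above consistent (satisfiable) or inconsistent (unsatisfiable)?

Satisfiable

Setting (x1, x2, x3, x4) = (7, 5, 8, 10) satisfies everything: constraint 1: x2 + x4 = 15; constraint 4: x3 + x2 = 13, and the others follow.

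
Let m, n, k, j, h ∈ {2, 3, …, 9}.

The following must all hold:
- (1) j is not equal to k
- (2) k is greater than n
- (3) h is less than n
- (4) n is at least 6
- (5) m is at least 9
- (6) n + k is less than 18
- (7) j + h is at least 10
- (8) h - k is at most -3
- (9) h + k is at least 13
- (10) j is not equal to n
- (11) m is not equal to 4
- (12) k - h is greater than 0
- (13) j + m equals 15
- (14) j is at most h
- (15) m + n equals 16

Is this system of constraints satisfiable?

Try m = 9, n = 7, k = 9, j = 6, h = 6.
Check constraint 6: n + k = 16; constraint 7: j + h = 12; constraint 8: h - k = -3. The remaining constraints are straightforward to verify.

Satisfiable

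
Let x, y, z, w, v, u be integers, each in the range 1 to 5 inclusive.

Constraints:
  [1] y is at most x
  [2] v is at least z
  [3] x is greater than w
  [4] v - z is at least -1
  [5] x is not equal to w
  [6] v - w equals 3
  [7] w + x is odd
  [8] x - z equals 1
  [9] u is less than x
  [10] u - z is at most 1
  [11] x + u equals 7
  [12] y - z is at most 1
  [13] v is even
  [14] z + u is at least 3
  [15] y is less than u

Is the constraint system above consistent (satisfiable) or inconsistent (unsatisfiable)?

Satisfiable

One satisfying assignment is x = 4, y = 1, z = 3, w = 1, v = 4, u = 3.
For the less obvious constraints — constraint 4: v - z = 1; constraint 6: v - w = 3 — and the others hold by inspection.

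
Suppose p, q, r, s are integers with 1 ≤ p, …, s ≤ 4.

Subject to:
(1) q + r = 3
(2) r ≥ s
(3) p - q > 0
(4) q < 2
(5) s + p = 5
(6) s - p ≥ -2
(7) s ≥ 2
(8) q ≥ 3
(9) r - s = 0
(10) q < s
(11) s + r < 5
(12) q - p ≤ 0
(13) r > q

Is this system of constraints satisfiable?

From constraint 8: q ≥ 3. From constraints 2 and 7: r ≥ s ≥ 2. Hence q + r ≥ 5. But constraint 1 requires q + r = 3, and 3 < 5. Contradiction.

Unsatisfiable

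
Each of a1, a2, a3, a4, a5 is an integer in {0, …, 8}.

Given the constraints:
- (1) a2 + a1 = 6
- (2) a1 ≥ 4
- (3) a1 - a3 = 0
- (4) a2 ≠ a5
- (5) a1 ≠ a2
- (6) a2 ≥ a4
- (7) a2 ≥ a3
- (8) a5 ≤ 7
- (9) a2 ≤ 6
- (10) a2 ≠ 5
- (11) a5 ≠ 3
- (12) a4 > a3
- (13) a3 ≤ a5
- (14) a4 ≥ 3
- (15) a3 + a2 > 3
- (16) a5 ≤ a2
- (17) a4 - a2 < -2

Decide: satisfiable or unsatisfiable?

From constraints 6 and 14: a2 ≥ a4 ≥ 3. From constraint 2: a1 ≥ 4. Hence a2 + a1 ≥ 7. But constraint 1 requires a2 + a1 = 6, and 6 < 7. Contradiction.

Unsatisfiable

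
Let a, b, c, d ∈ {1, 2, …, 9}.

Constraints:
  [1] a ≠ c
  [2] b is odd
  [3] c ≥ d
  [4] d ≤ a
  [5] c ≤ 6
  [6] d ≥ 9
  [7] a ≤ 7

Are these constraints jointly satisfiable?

Unsatisfiable

From constraint 6: d ≥ 9. From constraints 3 and 5: d ≤ c and c ≤ 6, so d ≤ 6. But 6 < 9, so no value of d works.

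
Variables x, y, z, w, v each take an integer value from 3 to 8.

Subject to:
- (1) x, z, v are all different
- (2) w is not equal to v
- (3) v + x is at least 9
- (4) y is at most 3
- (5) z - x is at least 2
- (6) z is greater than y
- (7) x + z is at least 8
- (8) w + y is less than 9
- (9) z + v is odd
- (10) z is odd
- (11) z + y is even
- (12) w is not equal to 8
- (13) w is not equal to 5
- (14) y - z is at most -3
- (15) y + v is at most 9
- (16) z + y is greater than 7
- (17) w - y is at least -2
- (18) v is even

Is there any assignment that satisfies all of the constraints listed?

Satisfiable

Setting (x, y, z, w, v) = (3, 3, 7, 3, 6) satisfies everything: constraint 3: v + x = 9; constraint 5: z - x = 4, and the others follow.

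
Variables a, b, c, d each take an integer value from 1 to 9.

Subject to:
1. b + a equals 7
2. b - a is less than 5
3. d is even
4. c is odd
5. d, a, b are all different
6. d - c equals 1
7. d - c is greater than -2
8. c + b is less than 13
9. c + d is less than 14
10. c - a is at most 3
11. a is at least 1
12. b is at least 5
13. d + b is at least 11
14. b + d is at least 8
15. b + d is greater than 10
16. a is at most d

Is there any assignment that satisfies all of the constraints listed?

Satisfiable

The assignment a = 2, b = 5, c = 5, d = 6 works:
  constraint 1 holds since b + a = 7.
  constraint 2 holds since b - a = 3.
  constraint 6 holds since d - c = 1.
The rest check out directly.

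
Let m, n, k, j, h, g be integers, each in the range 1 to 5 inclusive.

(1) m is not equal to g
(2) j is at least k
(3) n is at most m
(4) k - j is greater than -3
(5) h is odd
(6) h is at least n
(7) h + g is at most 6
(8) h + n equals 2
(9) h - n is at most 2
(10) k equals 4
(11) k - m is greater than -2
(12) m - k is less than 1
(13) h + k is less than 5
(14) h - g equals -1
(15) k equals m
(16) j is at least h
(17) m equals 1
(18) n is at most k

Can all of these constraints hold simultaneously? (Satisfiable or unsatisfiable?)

Unsatisfiable

Constraint 10 fixes k = 4 and constraint 17 fixes m = 1, but constraint 15 requires k = m. Since 4 ≠ 1, contradiction.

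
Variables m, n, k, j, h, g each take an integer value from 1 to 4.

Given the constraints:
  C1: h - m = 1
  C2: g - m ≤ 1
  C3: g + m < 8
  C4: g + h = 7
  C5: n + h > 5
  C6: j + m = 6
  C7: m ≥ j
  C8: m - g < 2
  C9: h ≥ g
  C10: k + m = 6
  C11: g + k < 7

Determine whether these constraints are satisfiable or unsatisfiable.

Satisfiable

Take m = 3, n = 4, k = 3, j = 3, h = 4, g = 3. Then constraint 1: h - m = 1; constraint 2: g - m = 0; constraint 3: g + m = 6, and every other listed constraint is also met.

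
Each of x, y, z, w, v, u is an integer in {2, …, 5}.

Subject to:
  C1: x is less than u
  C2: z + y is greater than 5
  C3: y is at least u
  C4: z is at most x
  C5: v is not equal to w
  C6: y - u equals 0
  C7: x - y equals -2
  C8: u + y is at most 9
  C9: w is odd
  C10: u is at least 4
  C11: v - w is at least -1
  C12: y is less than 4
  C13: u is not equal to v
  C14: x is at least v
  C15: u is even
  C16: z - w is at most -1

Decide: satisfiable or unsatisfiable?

Unsatisfiable

From constraints 3 and 10: y ≥ u and u ≥ 4, so y ≥ 4. From constraint 12: y ≤ 3. But 3 < 4, so no value of y works.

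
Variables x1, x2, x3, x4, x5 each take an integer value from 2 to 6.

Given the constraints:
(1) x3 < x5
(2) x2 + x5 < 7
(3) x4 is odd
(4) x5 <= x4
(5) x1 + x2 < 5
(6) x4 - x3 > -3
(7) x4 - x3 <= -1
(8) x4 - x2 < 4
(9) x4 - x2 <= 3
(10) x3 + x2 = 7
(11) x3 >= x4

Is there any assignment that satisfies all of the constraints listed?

Constraints 1, 4, and 7 give x5 ≤ x4, x4 < x3, x3 < x5. Chaining: x5 ≤ x4 < x3 < x5, which forces x5 < x5 — impossible.

Unsatisfiable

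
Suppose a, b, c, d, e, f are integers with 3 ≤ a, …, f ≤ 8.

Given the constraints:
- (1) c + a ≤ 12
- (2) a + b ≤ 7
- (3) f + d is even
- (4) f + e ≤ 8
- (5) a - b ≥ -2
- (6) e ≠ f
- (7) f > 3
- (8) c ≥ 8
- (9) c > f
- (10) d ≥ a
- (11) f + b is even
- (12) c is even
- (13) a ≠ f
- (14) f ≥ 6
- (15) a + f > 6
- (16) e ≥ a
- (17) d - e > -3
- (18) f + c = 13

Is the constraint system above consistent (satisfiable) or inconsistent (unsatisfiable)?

Unsatisfiable

From constraint 14: f ≥ 6. From constraint 8: c ≥ 8. Hence f + c ≥ 14. But constraint 18 requires f + c = 13, and 13 < 14. Contradiction.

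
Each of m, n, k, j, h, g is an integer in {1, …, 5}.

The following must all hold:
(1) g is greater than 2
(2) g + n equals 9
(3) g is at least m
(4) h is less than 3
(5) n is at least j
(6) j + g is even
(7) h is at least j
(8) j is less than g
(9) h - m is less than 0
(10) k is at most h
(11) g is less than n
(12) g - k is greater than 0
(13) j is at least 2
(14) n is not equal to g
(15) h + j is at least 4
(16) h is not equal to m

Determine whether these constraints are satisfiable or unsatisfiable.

One satisfying assignment is m = 4, n = 5, k = 2, j = 2, h = 2, g = 4.
For the less obvious constraints — constraint 2: g + n = 9; constraint 9: h - m = -2 — and the others hold by inspection.

Satisfiable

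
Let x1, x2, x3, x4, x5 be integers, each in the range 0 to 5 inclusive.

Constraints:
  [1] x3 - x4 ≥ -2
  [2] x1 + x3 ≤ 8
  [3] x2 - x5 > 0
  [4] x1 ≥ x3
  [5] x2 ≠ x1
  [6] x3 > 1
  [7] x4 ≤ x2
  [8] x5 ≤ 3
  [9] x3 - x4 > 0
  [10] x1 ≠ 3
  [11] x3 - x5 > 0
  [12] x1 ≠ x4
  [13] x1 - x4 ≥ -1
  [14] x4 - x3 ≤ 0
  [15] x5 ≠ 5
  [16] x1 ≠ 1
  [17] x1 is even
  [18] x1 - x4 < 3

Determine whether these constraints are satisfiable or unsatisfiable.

Satisfiable

Setting (x1, x2, x3, x4, x5) = (4, 2, 3, 2, 1) satisfies everything: constraint 1: x3 - x4 = 1; constraint 2: x1 + x3 = 7; constraint 3: x2 - x5 = 1, and the others follow.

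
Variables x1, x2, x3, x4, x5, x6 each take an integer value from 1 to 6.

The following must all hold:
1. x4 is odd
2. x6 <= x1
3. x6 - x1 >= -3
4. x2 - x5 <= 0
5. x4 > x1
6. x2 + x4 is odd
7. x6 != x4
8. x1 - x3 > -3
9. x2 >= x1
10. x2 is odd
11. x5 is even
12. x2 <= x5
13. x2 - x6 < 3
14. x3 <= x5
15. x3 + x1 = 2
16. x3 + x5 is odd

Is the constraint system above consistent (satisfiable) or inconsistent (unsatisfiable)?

Constraint 10 makes x2 odd and constraint 1 makes x4 odd, so x2 + x4 must be even. Constraint 6 says x2 + x4 is odd — contradiction.

Unsatisfiable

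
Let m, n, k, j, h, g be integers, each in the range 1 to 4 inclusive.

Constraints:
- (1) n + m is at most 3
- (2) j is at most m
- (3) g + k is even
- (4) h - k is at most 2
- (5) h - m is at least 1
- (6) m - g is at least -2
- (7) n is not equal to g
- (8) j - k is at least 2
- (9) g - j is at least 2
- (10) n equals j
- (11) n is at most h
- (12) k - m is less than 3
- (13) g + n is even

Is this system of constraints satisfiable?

Unsatisfiable

Constraints 4, 5, 6, 8, and 9 give h − m ≥ 1, m − g ≥ -2, g − j ≥ 2, j − k ≥ 2, k − h ≥ -2.
Adding all 5 inequalities: the left sides telescope to 0, and the right sides sum to 1 + (-2) + 2 + 2 + (-2) = 1. So 0 ≥ 1, which is false.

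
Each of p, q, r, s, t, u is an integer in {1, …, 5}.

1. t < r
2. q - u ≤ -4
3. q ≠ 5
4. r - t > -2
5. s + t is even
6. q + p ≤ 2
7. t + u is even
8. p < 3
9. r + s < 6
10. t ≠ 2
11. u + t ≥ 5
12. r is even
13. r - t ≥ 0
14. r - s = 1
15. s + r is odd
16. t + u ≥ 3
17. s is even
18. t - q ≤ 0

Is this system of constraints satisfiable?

Unsatisfiable

Constraint 17 makes s even and constraint 12 makes r even, so s + r must be even. Constraint 15 says s + r is odd — contradiction.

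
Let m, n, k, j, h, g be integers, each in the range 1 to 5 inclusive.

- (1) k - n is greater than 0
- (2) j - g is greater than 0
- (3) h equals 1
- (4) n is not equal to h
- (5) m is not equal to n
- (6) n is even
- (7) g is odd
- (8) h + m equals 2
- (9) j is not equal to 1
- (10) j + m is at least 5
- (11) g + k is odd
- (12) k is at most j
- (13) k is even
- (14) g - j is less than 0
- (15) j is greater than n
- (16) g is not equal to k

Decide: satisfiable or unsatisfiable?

One satisfying assignment is m = 1, n = 2, k = 4, j = 4, h = 1, g = 3.
For the less obvious constraints — constraint 1: k - n = 2; constraint 2: j - g = 1; constraint 8: h + m = 2 — and the others hold by inspection.

Satisfiable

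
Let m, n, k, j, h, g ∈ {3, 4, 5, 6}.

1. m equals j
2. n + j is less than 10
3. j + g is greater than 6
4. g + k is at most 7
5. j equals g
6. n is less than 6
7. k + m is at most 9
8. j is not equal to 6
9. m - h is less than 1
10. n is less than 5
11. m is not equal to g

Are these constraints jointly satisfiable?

Unsatisfiable

From constraints 1 and 5, m = j = g, so m = g. But constraint 11 says m ≠ g. Contradiction.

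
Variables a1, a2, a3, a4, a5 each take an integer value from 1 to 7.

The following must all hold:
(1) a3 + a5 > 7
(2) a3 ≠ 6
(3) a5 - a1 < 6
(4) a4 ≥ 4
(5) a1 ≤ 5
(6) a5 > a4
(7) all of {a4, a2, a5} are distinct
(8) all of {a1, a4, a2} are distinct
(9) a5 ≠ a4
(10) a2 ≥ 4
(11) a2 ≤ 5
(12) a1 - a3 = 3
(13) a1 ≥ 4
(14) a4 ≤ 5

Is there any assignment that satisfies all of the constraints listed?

Constraints 4, 5, 10, 11, 13, and 14 confine each of a1, a4, a2 to the 2 values {4, 5}.
Constraint 8 requires all 3 of them to be distinct, but only 2 values are available — impossible by the pigeonhole principle.

Unsatisfiable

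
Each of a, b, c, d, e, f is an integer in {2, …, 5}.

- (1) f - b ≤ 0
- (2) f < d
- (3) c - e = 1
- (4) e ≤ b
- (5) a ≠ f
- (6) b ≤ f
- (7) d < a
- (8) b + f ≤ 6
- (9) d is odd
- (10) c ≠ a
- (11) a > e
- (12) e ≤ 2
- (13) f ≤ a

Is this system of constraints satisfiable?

Setting (a, b, c, d, e, f) = (5, 2, 3, 3, 2, 2) satisfies everything: constraint 1: f - b = 0; constraint 3: c - e = 1, and the others follow.

Satisfiable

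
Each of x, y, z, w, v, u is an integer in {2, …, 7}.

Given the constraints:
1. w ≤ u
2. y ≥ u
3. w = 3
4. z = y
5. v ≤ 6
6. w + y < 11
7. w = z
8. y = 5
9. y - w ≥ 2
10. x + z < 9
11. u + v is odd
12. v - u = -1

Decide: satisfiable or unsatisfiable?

Unsatisfiable

Constraint 3 fixes w = 3 and constraint 8 fixes y = 5. Constraints 4 and 7 give w = z = y, so w = y. But 3 ≠ 5 — contradiction.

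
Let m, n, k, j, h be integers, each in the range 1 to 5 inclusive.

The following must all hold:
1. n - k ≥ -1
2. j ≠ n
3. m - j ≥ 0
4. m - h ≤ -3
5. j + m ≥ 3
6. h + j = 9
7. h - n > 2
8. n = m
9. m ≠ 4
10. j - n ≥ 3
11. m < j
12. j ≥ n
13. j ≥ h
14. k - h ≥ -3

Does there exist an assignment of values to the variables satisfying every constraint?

Unsatisfiable

Constraints 1, 3, 4, 10, and 14 give j − n ≥ 3, n − k ≥ -1, k − h ≥ -3, h − m ≥ 3, m − j ≥ 0.
Adding all 5 inequalities: the left sides telescope to 0, and the right sides sum to 3 + (-1) + (-3) + 3 + 0 = 2. So 0 ≥ 2, which is false.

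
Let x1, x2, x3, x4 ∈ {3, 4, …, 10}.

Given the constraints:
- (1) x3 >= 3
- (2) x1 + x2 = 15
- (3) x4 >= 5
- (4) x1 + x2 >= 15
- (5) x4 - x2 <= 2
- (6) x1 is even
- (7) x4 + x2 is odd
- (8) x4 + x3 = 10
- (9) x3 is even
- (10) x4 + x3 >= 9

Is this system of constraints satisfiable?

One satisfying assignment is x1 = 8, x2 = 7, x3 = 4, x4 = 6.
For the less obvious constraints — constraint 2: x1 + x2 = 15; constraint 4: x1 + x2 = 15 — and the others hold by inspection.

Satisfiable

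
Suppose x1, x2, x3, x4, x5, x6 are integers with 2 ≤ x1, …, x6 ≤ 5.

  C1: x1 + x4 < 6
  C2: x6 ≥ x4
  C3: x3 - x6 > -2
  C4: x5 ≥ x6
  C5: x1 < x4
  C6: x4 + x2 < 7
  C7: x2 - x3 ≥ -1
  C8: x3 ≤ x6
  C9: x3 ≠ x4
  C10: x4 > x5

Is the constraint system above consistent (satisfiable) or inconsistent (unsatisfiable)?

Constraints 2, 4, and 10 give x4 ≤ x6, x6 ≤ x5, x5 < x4. Chaining: x4 ≤ x6 ≤ x5 < x4, which forces x4 < x4 — impossible.

Unsatisfiable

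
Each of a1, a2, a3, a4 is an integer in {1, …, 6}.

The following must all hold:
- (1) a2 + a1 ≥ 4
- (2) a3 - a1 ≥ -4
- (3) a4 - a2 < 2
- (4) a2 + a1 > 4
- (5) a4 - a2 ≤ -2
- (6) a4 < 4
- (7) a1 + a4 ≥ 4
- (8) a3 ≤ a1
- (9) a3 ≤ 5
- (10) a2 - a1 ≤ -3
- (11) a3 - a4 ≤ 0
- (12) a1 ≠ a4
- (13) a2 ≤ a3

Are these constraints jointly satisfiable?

Constraints 2, 5, 10, and 11 give a1 − a2 ≥ 3, a2 − a4 ≥ 2, a4 − a3 ≥ 0, a3 − a1 ≥ -4.
Adding all 4 inequalities: the left sides telescope to 0, and the right sides sum to 3 + 2 + 0 + (-4) = 1. So 0 ≥ 1, which is false.

Unsatisfiable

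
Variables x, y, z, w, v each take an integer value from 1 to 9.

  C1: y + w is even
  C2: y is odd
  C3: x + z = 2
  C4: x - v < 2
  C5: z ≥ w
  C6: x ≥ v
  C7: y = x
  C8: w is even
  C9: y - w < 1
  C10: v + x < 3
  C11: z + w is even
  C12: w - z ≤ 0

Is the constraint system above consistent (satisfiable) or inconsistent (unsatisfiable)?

Constraint 2 makes y odd and constraint 8 makes w even, so y + w must be odd. Constraint 1 says y + w is even — contradiction.

Unsatisfiable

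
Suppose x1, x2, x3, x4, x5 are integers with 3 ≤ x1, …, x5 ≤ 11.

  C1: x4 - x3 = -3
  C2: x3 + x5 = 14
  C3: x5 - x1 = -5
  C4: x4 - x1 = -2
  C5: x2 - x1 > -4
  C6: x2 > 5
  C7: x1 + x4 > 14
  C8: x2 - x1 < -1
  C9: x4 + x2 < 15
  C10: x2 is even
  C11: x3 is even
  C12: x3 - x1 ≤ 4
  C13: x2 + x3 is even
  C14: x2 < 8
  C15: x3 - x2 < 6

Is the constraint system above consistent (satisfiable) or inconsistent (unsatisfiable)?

Take x1 = 9, x2 = 6, x3 = 10, x4 = 7, x5 = 4. Then constraint 1: x4 - x3 = -3; constraint 2: x3 + x5 = 14; constraint 3: x5 - x1 = -5, and every other listed constraint is also met.

Satisfiable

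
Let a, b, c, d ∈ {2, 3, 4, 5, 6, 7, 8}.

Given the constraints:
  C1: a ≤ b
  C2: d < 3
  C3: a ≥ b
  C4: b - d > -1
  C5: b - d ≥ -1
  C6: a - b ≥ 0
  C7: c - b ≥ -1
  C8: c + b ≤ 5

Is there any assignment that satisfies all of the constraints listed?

Setting (a, b, c, d) = (3, 3, 2, 2) satisfies everything: constraint 4: b - d = 1; constraint 5: b - d = 1, and the others follow.

Satisfiable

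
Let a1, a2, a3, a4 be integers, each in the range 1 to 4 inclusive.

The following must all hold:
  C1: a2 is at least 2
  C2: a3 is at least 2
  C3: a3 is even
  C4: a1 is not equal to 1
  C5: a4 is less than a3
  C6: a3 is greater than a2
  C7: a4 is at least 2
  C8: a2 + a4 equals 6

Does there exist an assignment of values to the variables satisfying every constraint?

Take a1 = 3, a2 = 3, a3 = 4, a4 = 3. Then constraint 3: a3 = 4 is even; constraint 5: a4 = 3, a3 = 4; constraint 8: a2 + a4 = 6, and every other listed constraint is also met.

Satisfiable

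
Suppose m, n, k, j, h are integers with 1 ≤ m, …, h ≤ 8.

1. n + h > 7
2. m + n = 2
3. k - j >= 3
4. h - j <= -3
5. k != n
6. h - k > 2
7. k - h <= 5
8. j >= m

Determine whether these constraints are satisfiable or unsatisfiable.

Constraints 3, 4, and 7 give h − k ≥ -5, k − j ≥ 3, j − h ≥ 3.
Adding all 3 inequalities: the left sides telescope to 0, and the right sides sum to (-5) + 3 + 3 = 1. So 0 ≥ 1, which is false.

Unsatisfiable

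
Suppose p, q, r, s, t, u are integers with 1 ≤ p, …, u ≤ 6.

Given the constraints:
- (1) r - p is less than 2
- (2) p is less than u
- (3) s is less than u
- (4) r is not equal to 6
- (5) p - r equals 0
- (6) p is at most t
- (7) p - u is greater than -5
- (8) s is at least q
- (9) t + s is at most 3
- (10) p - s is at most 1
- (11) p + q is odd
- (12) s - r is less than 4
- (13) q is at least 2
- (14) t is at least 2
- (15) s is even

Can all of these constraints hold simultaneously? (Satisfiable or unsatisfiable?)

From constraint 14: t ≥ 2. From constraints 8 and 13: s ≥ q ≥ 2. Hence t + s ≥ 4. But constraint 9 requires t + s ≤ 3, and 3 < 4. Contradiction.

Unsatisfiable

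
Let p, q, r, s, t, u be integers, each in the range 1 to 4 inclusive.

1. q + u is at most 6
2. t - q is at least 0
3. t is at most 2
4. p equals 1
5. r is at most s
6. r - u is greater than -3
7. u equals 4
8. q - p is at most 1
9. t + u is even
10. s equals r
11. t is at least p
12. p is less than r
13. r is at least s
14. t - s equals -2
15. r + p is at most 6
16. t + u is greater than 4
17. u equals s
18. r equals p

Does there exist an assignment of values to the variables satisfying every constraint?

Unsatisfiable

Constraint 7 fixes u = 4 and constraint 4 fixes p = 1. Constraints 10, 17, and 18 give u = s = r = p, so u = p. But 4 ≠ 1 — contradiction.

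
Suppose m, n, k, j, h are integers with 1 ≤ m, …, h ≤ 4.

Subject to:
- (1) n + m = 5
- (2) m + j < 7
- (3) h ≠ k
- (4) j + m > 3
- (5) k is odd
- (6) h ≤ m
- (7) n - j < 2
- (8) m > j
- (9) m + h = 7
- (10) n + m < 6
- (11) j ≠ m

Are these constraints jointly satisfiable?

One satisfying assignment is m = 4, n = 1, k = 1, j = 2, h = 3.
For the less obvious constraints — constraint 1: n + m = 5; constraint 2: m + j = 6; constraint 4: j + m = 6 — and the others hold by inspection.

Satisfiable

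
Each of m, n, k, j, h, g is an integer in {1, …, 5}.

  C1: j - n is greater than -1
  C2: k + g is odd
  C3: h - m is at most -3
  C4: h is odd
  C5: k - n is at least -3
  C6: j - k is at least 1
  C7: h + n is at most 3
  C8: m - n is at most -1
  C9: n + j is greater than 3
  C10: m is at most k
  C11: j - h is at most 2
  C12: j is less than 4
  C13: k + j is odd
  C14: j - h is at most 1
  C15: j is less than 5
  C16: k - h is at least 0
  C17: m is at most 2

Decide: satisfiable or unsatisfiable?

Constraints 3, 5, 6, 8, and 14 give j − k ≥ 1, k − n ≥ -3, n − m ≥ 1, m − h ≥ 3, h − j ≥ -1.
Adding all 5 inequalities: the left sides telescope to 0, and the right sides sum to 1 + (-3) + 1 + 3 + (-1) = 1. So 0 ≥ 1, which is false.

Unsatisfiable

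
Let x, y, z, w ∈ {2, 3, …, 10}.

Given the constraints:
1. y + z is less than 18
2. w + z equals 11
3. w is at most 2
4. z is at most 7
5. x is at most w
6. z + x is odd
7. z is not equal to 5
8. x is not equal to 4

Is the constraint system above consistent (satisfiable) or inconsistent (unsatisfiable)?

Unsatisfiable

From constraint 3: w ≤ 2. From constraint 4: z ≤ 7. Hence w + z ≤ 9. But constraint 2 requires w + z = 11, and 11 > 9. Contradiction.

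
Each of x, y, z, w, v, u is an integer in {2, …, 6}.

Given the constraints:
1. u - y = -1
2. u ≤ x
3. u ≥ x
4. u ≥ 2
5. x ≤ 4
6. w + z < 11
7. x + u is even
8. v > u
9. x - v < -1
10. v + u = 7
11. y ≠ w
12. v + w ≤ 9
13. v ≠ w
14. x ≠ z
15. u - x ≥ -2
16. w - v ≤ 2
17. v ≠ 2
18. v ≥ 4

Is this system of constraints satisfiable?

Setting (x, y, z, w, v, u) = (2, 3, 5, 4, 5, 2) satisfies everything: constraint 1: u - y = -1; constraint 6: w + z = 9, and the others follow.

Satisfiable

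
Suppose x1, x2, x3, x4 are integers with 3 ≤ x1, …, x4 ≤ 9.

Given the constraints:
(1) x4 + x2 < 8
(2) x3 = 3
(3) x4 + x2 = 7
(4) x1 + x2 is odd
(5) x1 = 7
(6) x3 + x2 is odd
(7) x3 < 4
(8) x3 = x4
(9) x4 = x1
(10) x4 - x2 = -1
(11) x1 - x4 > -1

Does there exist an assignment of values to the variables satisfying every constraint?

Unsatisfiable

Constraint 2 fixes x3 = 3 and constraint 5 fixes x1 = 7. Constraints 8 and 9 give x3 = x4 = x1, so x3 = x1. But 3 ≠ 7 — contradiction.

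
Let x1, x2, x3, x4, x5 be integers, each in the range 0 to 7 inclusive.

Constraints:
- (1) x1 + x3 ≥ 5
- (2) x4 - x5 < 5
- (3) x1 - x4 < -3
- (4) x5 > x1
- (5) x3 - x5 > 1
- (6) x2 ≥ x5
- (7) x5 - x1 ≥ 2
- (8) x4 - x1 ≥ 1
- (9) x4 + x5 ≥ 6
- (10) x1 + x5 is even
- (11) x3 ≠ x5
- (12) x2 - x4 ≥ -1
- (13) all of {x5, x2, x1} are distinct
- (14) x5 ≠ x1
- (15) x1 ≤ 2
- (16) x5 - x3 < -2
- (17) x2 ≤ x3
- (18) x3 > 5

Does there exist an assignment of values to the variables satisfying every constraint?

Satisfiable

Try x1 = 0, x2 = 6, x3 = 6, x4 = 4, x5 = 2.
Check constraint 1: x1 + x3 = 6; constraint 2: x4 - x5 = 2; constraint 3: x1 - x4 = -4. The remaining constraints are straightforward to verify.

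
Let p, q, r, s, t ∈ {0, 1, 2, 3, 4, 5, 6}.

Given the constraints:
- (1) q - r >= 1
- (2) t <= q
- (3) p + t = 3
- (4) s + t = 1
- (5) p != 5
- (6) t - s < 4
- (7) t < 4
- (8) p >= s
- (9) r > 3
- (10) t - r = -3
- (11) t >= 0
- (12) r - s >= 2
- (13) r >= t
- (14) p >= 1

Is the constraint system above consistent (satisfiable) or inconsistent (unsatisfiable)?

Satisfiable

The assignment p = 2, q = 6, r = 4, s = 0, t = 1 works:
  constraint 1 holds since q - r = 2.
  constraint 3 holds since p + t = 3.
  constraint 4 holds since s + t = 1.
The rest check out directly.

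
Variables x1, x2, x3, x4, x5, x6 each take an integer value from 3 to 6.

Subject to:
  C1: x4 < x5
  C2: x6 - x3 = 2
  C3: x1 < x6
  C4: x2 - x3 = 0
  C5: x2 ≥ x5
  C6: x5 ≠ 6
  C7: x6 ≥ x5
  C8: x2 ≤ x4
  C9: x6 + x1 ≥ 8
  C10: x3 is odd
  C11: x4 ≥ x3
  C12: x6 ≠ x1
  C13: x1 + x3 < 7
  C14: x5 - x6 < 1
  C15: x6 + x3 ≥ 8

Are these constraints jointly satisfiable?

Constraints 1, 5, and 8 give x2 ≤ x4, x4 < x5, x5 ≤ x2. Chaining: x2 ≤ x4 < x5 ≤ x2, which forces x2 < x2 — impossible.

Unsatisfiable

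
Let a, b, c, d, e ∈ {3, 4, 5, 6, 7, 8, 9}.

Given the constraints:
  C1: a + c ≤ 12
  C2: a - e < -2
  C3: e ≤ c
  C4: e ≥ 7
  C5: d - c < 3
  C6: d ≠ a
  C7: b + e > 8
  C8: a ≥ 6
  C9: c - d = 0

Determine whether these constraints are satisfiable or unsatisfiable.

From constraint 8: a ≥ 6. From constraints 3 and 4: c ≥ e ≥ 7. Hence a + c ≥ 13. But constraint 1 requires a + c ≤ 12, and 12 < 13. Contradiction.

Unsatisfiable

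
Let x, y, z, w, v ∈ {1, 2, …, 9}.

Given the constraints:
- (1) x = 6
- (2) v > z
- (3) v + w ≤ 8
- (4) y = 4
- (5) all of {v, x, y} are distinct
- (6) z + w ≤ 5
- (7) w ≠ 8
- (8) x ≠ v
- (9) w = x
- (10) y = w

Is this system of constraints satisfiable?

Constraint 4 fixes y = 4 and constraint 1 fixes x = 6. Constraints 9 and 10 give y = w = x, so y = x. But 4 ≠ 6 — contradiction.

Unsatisfiable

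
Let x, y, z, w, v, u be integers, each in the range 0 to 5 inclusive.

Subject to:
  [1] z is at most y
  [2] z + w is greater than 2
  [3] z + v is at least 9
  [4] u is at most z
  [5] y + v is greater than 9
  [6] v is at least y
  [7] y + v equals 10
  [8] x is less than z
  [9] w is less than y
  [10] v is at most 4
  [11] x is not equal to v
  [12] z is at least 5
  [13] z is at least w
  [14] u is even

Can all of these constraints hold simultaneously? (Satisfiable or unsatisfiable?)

From constraints 1 and 12: y ≥ z and z ≥ 5, so y ≥ 5. From constraints 6 and 10: y ≤ v and v ≤ 4, so y ≤ 4. But 4 < 5, so no value of y works.

Unsatisfiable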